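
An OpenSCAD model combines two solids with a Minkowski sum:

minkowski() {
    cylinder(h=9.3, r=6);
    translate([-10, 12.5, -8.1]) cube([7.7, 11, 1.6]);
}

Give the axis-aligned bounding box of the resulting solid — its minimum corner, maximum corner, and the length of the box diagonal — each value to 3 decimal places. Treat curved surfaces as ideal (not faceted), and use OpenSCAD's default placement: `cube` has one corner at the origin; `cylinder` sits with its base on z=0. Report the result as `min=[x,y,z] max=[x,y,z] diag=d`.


min=[-16.000,6.500,-8.100] max=[3.700,29.500,2.800] diag=32.185

A = translate([-10, 12.5, -8.1]) cube([7.7, 11, 1.6]) → bbox [-10,12.5,-8.1] .. [-2.3,23.5,-6.5]
B = cylinder(h=9.3, r=6) → bbox [-6,-6,0] .. [6,6,9.3]
lo = A.lo+B.lo = [-10-6, 12.5-6, -8.1+0] = [-16.000,6.500,-8.100]
hi = A.hi+B.hi = [-2.3+6, 23.5+6, -6.5+9.3] = [3.700,29.500,2.800]
diag = √(19.7²+23²+10.9²) = √1035.9 = 32.185


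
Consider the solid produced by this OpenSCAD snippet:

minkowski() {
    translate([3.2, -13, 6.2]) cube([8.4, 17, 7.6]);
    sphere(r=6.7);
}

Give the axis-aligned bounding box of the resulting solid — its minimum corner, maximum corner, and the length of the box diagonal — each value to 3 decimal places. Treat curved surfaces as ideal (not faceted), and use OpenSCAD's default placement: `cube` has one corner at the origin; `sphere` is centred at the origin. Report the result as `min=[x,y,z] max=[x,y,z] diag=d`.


min=[-3.500,-19.700,-0.500] max=[18.300,10.700,20.500] diag=42.900

A = translate([3.2, -13, 6.2]) cube([8.4, 17, 7.6]) → bbox [3.2,-13,6.2] .. [11.6,4,13.8]
B = sphere(r=6.7) → bbox [-6.7,-6.7,-6.7] .. [6.7,6.7,6.7]
lo = A.lo+B.lo = [3.2-6.7, -13-6.7, 6.2-6.7] = [-3.500,-19.700,-0.500]
hi = A.hi+B.hi = [11.6+6.7, 4+6.7, 13.8+6.7] = [18.300,10.700,20.500]
diag = √(21.8²+30.4²+21²) = √1840.4 = 42.900


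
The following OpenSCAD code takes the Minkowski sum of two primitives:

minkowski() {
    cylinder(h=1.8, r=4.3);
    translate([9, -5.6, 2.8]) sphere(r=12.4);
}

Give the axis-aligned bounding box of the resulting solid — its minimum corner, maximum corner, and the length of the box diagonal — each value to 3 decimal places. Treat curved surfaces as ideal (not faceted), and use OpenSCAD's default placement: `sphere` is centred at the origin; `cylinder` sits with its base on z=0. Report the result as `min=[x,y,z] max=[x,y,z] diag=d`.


A = translate([9, -5.6, 2.8]) sphere(r=12.4) → bbox [-3.4,-18,-9.6] .. [21.4,6.8,15.2]
B = cylinder(h=1.8, r=4.3) → bbox [-4.3,-4.3,0] .. [4.3,4.3,1.8]
lo = A.lo+B.lo = [-3.4-4.3, -18-4.3, -9.6+0] = [-7.700,-22.300,-9.600]
hi = A.hi+B.hi = [21.4+4.3, 6.8+4.3, 15.2+1.8] = [25.700,11.100,17.000]
diag = √(33.4²+33.4²+26.6²) = √2938.68 = 54.210

min=[-7.700,-22.300,-9.600] max=[25.700,11.100,17.000] diag=54.210


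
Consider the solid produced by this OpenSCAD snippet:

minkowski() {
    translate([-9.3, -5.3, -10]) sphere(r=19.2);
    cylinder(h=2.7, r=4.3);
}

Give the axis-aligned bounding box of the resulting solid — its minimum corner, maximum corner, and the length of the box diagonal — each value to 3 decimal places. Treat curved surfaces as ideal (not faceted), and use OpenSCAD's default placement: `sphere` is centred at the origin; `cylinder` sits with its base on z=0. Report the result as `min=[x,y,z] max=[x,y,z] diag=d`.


min=[-32.800,-28.800,-29.200] max=[14.200,18.200,11.900] diag=78.149

A = translate([-9.3, -5.3, -10]) sphere(r=19.2) → bbox [-28.5,-24.5,-29.2] .. [9.9,13.9,9.2]
B = cylinder(h=2.7, r=4.3) → bbox [-4.3,-4.3,0] .. [4.3,4.3,2.7]
lo = A.lo+B.lo = [-28.5-4.3, -24.5-4.3, -29.2+0] = [-32.800,-28.800,-29.200]
hi = A.hi+B.hi = [9.9+4.3, 13.9+4.3, 9.2+2.7] = [14.200,18.200,11.900]
diag = √(47²+47²+41.1²) = √6107.21 = 78.149


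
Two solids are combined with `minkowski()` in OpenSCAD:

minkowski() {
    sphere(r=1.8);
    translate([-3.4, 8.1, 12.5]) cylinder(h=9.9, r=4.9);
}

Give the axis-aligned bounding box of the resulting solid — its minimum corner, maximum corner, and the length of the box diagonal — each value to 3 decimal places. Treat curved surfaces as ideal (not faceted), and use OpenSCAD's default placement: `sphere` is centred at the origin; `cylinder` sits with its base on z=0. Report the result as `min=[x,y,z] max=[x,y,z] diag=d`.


min=[-10.100,1.400,10.700] max=[3.300,14.800,24.200] diag=23.267

A = translate([-3.4, 8.1, 12.5]) cylinder(h=9.9, r=4.9) → bbox [-8.3,3.2,12.5] .. [1.5,13,22.4]
B = sphere(r=1.8) → bbox [-1.8,-1.8,-1.8] .. [1.8,1.8,1.8]
lo = A.lo+B.lo = [-8.3-1.8, 3.2-1.8, 12.5-1.8] = [-10.100,1.400,10.700]
hi = A.hi+B.hi = [1.5+1.8, 13+1.8, 22.4+1.8] = [3.300,14.800,24.200]
diag = √(13.4²+13.4²+13.5²) = √541.37 = 23.267


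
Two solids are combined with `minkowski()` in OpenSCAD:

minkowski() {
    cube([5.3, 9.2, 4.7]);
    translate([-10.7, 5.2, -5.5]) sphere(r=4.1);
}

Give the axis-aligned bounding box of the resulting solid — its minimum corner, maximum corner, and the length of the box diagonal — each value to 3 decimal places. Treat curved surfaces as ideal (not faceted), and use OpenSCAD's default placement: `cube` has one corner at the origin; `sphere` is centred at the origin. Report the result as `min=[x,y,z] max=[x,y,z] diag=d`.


A = translate([-10.7, 5.2, -5.5]) sphere(r=4.1) → bbox [-14.8,1.1,-9.6] .. [-6.6,9.3,-1.4]
B = cube([5.3, 9.2, 4.7]) → bbox [0,0,0] .. [5.3,9.2,4.7]
lo = A.lo+B.lo = [-14.8+0, 1.1+0, -9.6+0] = [-14.800,1.100,-9.600]
hi = A.hi+B.hi = [-6.6+5.3, 9.3+9.2, -1.4+4.7] = [-1.300,18.500,3.300]
diag = √(13.5²+17.4²+12.9²) = √651.42 = 25.523

min=[-14.800,1.100,-9.600] max=[-1.300,18.500,3.300] diag=25.523


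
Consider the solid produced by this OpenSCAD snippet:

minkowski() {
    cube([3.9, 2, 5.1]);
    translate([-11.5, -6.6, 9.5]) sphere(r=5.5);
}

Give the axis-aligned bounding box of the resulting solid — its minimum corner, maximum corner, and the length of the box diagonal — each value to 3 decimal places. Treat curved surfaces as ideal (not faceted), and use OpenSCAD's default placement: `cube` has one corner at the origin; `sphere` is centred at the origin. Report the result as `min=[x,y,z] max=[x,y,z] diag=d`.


min=[-17.000,-12.100,4.000] max=[-2.100,0.900,20.100] diag=25.499

A = translate([-11.5, -6.6, 9.5]) sphere(r=5.5) → bbox [-17,-12.1,4] .. [-6,-1.1,15]
B = cube([3.9, 2, 5.1]) → bbox [0,0,0] .. [3.9,2,5.1]
lo = A.lo+B.lo = [-17+0, -12.1+0, 4+0] = [-17.000,-12.100,4.000]
hi = A.hi+B.hi = [-6+3.9, -1.1+2, 15+5.1] = [-2.100,0.900,20.100]
diag = √(14.9²+13²+16.1²) = √650.22 = 25.499


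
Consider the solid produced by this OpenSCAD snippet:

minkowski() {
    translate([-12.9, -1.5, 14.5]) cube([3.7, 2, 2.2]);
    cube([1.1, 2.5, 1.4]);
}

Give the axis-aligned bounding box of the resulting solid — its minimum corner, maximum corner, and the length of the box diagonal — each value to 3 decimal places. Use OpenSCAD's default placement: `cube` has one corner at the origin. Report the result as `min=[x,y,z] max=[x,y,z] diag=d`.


min=[-12.900,-1.500,14.500] max=[-8.100,3.000,18.100] diag=7.500

A = translate([-12.9, -1.5, 14.5]) cube([3.7, 2, 2.2]) → bbox [-12.9,-1.5,14.5] .. [-9.2,0.5,16.7]
B = cube([1.1, 2.5, 1.4]) → bbox [0,0,0] .. [1.1,2.5,1.4]
lo = A.lo+B.lo = [-12.9+0, -1.5+0, 14.5+0] = [-12.900,-1.500,14.500]
hi = A.hi+B.hi = [-9.2+1.1, 0.5+2.5, 16.7+1.4] = [-8.100,3.000,18.100]
diag = √(4.8²+4.5²+3.6²) = √56.25 = 7.500


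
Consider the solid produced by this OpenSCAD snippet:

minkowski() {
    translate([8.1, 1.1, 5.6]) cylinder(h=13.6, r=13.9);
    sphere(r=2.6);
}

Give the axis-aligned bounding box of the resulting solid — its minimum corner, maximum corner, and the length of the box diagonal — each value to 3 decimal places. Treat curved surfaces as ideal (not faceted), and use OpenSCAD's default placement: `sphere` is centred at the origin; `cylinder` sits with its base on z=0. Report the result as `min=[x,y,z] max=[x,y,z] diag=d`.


A = translate([8.1, 1.1, 5.6]) cylinder(h=13.6, r=13.9) → bbox [-5.8,-12.8,5.6] .. [22,15,19.2]
B = sphere(r=2.6) → bbox [-2.6,-2.6,-2.6] .. [2.6,2.6,2.6]
lo = A.lo+B.lo = [-5.8-2.6, -12.8-2.6, 5.6-2.6] = [-8.400,-15.400,3.000]
hi = A.hi+B.hi = [22+2.6, 15+2.6, 19.2+2.6] = [24.600,17.600,21.800]
diag = √(33²+33²+18.8²) = √2531.44 = 50.313

min=[-8.400,-15.400,3.000] max=[24.600,17.600,21.800] diag=50.313


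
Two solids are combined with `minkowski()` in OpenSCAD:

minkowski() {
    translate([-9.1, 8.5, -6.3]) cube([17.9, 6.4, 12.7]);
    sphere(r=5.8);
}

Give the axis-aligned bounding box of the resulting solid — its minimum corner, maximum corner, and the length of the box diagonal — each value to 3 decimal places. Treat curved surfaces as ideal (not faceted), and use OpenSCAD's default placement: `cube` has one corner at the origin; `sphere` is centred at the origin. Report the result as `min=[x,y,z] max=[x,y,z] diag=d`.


A = translate([-9.1, 8.5, -6.3]) cube([17.9, 6.4, 12.7]) → bbox [-9.1,8.5,-6.3] .. [8.8,14.9,6.4]
B = sphere(r=5.8) → bbox [-5.8,-5.8,-5.8] .. [5.8,5.8,5.8]
lo = A.lo+B.lo = [-9.1-5.8, 8.5-5.8, -6.3-5.8] = [-14.900,2.700,-12.100]
hi = A.hi+B.hi = [8.8+5.8, 14.9+5.8, 6.4+5.8] = [14.600,20.700,12.200]
diag = √(29.5²+18²+24.3²) = √1784.74 = 42.246

min=[-14.900,2.700,-12.100] max=[14.600,20.700,12.200] diag=42.246


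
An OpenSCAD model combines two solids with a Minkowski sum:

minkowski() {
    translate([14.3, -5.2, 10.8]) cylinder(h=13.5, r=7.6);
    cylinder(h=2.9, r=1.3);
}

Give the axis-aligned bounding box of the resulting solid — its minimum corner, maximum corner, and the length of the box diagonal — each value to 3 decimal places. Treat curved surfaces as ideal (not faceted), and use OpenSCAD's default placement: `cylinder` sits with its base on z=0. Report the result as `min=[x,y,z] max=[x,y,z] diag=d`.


min=[5.400,-14.100,10.800] max=[23.200,3.700,27.200] diag=30.044

A = translate([14.3, -5.2, 10.8]) cylinder(h=13.5, r=7.6) → bbox [6.7,-12.8,10.8] .. [21.9,2.4,24.3]
B = cylinder(h=2.9, r=1.3) → bbox [-1.3,-1.3,0] .. [1.3,1.3,2.9]
lo = A.lo+B.lo = [6.7-1.3, -12.8-1.3, 10.8+0] = [5.400,-14.100,10.800]
hi = A.hi+B.hi = [21.9+1.3, 2.4+1.3, 24.3+2.9] = [23.200,3.700,27.200]
diag = √(17.8²+17.8²+16.4²) = √902.64 = 30.044


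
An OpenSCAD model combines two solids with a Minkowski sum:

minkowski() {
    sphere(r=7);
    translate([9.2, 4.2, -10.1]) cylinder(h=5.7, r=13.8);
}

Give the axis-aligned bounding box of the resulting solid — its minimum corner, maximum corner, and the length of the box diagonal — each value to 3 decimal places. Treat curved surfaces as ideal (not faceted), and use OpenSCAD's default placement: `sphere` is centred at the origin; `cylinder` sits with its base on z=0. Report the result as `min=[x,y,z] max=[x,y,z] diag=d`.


A = translate([9.2, 4.2, -10.1]) cylinder(h=5.7, r=13.8) → bbox [-4.6,-9.6,-10.1] .. [23,18,-4.4]
B = sphere(r=7) → bbox [-7,-7,-7] .. [7,7,7]
lo = A.lo+B.lo = [-4.6-7, -9.6-7, -10.1-7] = [-11.600,-16.600,-17.100]
hi = A.hi+B.hi = [23+7, 18+7, -4.4+7] = [30.000,25.000,2.600]
diag = √(41.6²+41.6²+19.7²) = √3849.21 = 62.042

min=[-11.600,-16.600,-17.100] max=[30.000,25.000,2.600] diag=62.042


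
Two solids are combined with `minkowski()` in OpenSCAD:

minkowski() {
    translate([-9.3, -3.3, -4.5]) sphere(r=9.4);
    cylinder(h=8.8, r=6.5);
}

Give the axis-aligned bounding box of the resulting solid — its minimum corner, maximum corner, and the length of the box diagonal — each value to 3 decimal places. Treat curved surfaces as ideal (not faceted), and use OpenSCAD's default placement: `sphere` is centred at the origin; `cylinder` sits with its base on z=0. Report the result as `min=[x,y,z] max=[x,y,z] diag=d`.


min=[-25.200,-19.200,-13.900] max=[6.600,12.600,13.700] diag=52.766

A = translate([-9.3, -3.3, -4.5]) sphere(r=9.4) → bbox [-18.7,-12.7,-13.9] .. [0.1,6.1,4.9]
B = cylinder(h=8.8, r=6.5) → bbox [-6.5,-6.5,0] .. [6.5,6.5,8.8]
lo = A.lo+B.lo = [-18.7-6.5, -12.7-6.5, -13.9+0] = [-25.200,-19.200,-13.900]
hi = A.hi+B.hi = [0.1+6.5, 6.1+6.5, 4.9+8.8] = [6.600,12.600,13.700]
diag = √(31.8²+31.8²+27.6²) = √2784.24 = 52.766


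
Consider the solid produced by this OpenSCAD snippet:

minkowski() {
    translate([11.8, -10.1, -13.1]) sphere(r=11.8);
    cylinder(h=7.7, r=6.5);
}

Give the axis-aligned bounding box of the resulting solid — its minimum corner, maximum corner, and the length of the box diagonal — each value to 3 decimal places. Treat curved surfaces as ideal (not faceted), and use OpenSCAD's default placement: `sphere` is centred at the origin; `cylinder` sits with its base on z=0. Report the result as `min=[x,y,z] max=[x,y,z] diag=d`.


min=[-6.500,-28.400,-24.900] max=[30.100,8.200,6.400] diag=60.488

A = translate([11.8, -10.1, -13.1]) sphere(r=11.8) → bbox [0,-21.9,-24.9] .. [23.6,1.7,-1.3]
B = cylinder(h=7.7, r=6.5) → bbox [-6.5,-6.5,0] .. [6.5,6.5,7.7]
lo = A.lo+B.lo = [0-6.5, -21.9-6.5, -24.9+0] = [-6.500,-28.400,-24.900]
hi = A.hi+B.hi = [23.6+6.5, 1.7+6.5, -1.3+7.7] = [30.100,8.200,6.400]
diag = √(36.6²+36.6²+31.3²) = √3658.81 = 60.488


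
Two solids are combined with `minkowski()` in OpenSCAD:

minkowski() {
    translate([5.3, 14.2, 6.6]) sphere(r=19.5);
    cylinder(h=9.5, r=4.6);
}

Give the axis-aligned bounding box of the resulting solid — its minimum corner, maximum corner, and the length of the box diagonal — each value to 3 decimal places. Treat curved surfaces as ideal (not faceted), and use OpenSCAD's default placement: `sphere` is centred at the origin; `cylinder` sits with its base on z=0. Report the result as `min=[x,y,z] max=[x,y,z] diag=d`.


min=[-18.800,-9.900,-12.900] max=[29.400,38.300,35.600] diag=83.658

A = translate([5.3, 14.2, 6.6]) sphere(r=19.5) → bbox [-14.2,-5.3,-12.9] .. [24.8,33.7,26.1]
B = cylinder(h=9.5, r=4.6) → bbox [-4.6,-4.6,0] .. [4.6,4.6,9.5]
lo = A.lo+B.lo = [-14.2-4.6, -5.3-4.6, -12.9+0] = [-18.800,-9.900,-12.900]
hi = A.hi+B.hi = [24.8+4.6, 33.7+4.6, 26.1+9.5] = [29.400,38.300,35.600]
diag = √(48.2²+48.2²+48.5²) = √6998.73 = 83.658


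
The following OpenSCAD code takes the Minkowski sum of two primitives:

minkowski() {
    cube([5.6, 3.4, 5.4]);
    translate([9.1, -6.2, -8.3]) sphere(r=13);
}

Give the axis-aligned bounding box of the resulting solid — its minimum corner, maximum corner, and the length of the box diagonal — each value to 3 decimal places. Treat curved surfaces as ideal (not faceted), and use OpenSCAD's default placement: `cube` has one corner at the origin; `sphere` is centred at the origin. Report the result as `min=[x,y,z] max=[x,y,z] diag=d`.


min=[-3.900,-19.200,-21.300] max=[27.700,10.200,10.100] diag=53.375

A = translate([9.1, -6.2, -8.3]) sphere(r=13) → bbox [-3.9,-19.2,-21.3] .. [22.1,6.8,4.7]
B = cube([5.6, 3.4, 5.4]) → bbox [0,0,0] .. [5.6,3.4,5.4]
lo = A.lo+B.lo = [-3.9+0, -19.2+0, -21.3+0] = [-3.900,-19.200,-21.300]
hi = A.hi+B.hi = [22.1+5.6, 6.8+3.4, 4.7+5.4] = [27.700,10.200,10.100]
diag = √(31.6²+29.4²+31.4²) = √2848.88 = 53.375


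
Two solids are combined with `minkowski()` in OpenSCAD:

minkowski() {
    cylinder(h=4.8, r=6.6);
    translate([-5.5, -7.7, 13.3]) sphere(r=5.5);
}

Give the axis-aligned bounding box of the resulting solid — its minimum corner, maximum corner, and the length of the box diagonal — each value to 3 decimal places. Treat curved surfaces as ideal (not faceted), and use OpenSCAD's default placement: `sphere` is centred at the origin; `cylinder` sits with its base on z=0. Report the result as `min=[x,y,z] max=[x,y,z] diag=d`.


A = translate([-5.5, -7.7, 13.3]) sphere(r=5.5) → bbox [-11,-13.2,7.8] .. [0,-2.2,18.8]
B = cylinder(h=4.8, r=6.6) → bbox [-6.6,-6.6,0] .. [6.6,6.6,4.8]
lo = A.lo+B.lo = [-11-6.6, -13.2-6.6, 7.8+0] = [-17.600,-19.800,7.800]
hi = A.hi+B.hi = [0+6.6, -2.2+6.6, 18.8+4.8] = [6.600,4.400,23.600]
diag = √(24.2²+24.2²+15.8²) = √1420.92 = 37.695

min=[-17.600,-19.800,7.800] max=[6.600,4.400,23.600] diag=37.695


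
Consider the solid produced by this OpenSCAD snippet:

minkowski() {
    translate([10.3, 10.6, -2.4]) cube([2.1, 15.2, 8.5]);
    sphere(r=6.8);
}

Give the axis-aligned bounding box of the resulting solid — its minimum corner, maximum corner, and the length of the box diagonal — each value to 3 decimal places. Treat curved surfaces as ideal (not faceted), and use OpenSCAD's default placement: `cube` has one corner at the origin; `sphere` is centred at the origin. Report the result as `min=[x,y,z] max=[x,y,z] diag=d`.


min=[3.500,3.800,-9.200] max=[19.200,32.600,12.900] diag=39.552

A = translate([10.3, 10.6, -2.4]) cube([2.1, 15.2, 8.5]) → bbox [10.3,10.6,-2.4] .. [12.4,25.8,6.1]
B = sphere(r=6.8) → bbox [-6.8,-6.8,-6.8] .. [6.8,6.8,6.8]
lo = A.lo+B.lo = [10.3-6.8, 10.6-6.8, -2.4-6.8] = [3.500,3.800,-9.200]
hi = A.hi+B.hi = [12.4+6.8, 25.8+6.8, 6.1+6.8] = [19.200,32.600,12.900]
diag = √(15.7²+28.8²+22.1²) = √1564.34 = 39.552


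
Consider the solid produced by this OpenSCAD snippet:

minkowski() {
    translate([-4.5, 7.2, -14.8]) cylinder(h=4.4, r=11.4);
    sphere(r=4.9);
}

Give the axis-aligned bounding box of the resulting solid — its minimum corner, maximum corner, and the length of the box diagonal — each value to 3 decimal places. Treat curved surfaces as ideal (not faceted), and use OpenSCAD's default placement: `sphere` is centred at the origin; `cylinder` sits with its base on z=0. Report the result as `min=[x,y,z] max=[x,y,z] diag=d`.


min=[-20.800,-9.100,-19.700] max=[11.800,23.500,-5.500] diag=48.241

A = translate([-4.5, 7.2, -14.8]) cylinder(h=4.4, r=11.4) → bbox [-15.9,-4.2,-14.8] .. [6.9,18.6,-10.4]
B = sphere(r=4.9) → bbox [-4.9,-4.9,-4.9] .. [4.9,4.9,4.9]
lo = A.lo+B.lo = [-15.9-4.9, -4.2-4.9, -14.8-4.9] = [-20.800,-9.100,-19.700]
hi = A.hi+B.hi = [6.9+4.9, 18.6+4.9, -10.4+4.9] = [11.800,23.500,-5.500]
diag = √(32.6²+32.6²+14.2²) = √2327.16 = 48.241


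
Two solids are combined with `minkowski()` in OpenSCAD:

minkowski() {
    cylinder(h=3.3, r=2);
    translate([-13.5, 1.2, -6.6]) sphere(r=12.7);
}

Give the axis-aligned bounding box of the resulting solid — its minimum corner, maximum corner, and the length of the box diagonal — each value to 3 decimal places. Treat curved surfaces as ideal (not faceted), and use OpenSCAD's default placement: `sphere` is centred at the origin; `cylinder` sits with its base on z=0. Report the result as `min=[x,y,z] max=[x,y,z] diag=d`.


A = translate([-13.5, 1.2, -6.6]) sphere(r=12.7) → bbox [-26.2,-11.5,-19.3] .. [-0.8,13.9,6.1]
B = cylinder(h=3.3, r=2) → bbox [-2,-2,0] .. [2,2,3.3]
lo = A.lo+B.lo = [-26.2-2, -11.5-2, -19.3+0] = [-28.200,-13.500,-19.300]
hi = A.hi+B.hi = [-0.8+2, 13.9+2, 6.1+3.3] = [1.200,15.900,9.400]
diag = √(29.4²+29.4²+28.7²) = √2552.41 = 50.521

min=[-28.200,-13.500,-19.300] max=[1.200,15.900,9.400] diag=50.521


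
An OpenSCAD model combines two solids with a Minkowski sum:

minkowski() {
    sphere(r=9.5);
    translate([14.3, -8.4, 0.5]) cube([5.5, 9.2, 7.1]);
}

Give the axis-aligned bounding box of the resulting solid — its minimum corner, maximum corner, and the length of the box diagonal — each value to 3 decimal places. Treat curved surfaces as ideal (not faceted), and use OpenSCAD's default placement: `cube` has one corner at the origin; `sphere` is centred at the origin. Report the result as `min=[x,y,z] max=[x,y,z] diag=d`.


min=[4.800,-17.900,-9.000] max=[29.300,10.300,17.100] diag=45.571

A = translate([14.3, -8.4, 0.5]) cube([5.5, 9.2, 7.1]) → bbox [14.3,-8.4,0.5] .. [19.8,0.8,7.6]
B = sphere(r=9.5) → bbox [-9.5,-9.5,-9.5] .. [9.5,9.5,9.5]
lo = A.lo+B.lo = [14.3-9.5, -8.4-9.5, 0.5-9.5] = [4.800,-17.900,-9.000]
hi = A.hi+B.hi = [19.8+9.5, 0.8+9.5, 7.6+9.5] = [29.300,10.300,17.100]
diag = √(24.5²+28.2²+26.1²) = √2076.7 = 45.571


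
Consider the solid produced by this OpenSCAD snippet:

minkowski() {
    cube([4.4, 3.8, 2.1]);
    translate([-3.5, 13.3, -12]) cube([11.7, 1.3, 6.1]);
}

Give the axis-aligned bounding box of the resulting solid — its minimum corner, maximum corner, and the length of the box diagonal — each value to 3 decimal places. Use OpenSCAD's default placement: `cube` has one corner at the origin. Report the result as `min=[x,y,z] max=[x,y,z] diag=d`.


min=[-3.500,13.300,-12.000] max=[12.600,18.400,-3.800] diag=18.774

A = translate([-3.5, 13.3, -12]) cube([11.7, 1.3, 6.1]) → bbox [-3.5,13.3,-12] .. [8.2,14.6,-5.9]
B = cube([4.4, 3.8, 2.1]) → bbox [0,0,0] .. [4.4,3.8,2.1]
lo = A.lo+B.lo = [-3.5+0, 13.3+0, -12+0] = [-3.500,13.300,-12.000]
hi = A.hi+B.hi = [8.2+4.4, 14.6+3.8, -5.9+2.1] = [12.600,18.400,-3.800]
diag = √(16.1²+5.1²+8.2²) = √352.46 = 18.774


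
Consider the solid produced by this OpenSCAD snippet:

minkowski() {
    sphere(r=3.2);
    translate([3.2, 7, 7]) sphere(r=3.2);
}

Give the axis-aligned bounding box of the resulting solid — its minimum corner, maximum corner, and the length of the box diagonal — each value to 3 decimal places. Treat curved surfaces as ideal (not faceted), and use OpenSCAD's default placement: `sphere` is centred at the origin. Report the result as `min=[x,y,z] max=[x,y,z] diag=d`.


min=[-3.200,0.600,0.600] max=[9.600,13.400,13.400] diag=22.170

A = translate([3.2, 7, 7]) sphere(r=3.2) → bbox [0,3.8,3.8] .. [6.4,10.2,10.2]
B = sphere(r=3.2) → bbox [-3.2,-3.2,-3.2] .. [3.2,3.2,3.2]
lo = A.lo+B.lo = [0-3.2, 3.8-3.2, 3.8-3.2] = [-3.200,0.600,0.600]
hi = A.hi+B.hi = [6.4+3.2, 10.2+3.2, 10.2+3.2] = [9.600,13.400,13.400]
diag = √(12.8²+12.8²+12.8²) = √491.52 = 22.170


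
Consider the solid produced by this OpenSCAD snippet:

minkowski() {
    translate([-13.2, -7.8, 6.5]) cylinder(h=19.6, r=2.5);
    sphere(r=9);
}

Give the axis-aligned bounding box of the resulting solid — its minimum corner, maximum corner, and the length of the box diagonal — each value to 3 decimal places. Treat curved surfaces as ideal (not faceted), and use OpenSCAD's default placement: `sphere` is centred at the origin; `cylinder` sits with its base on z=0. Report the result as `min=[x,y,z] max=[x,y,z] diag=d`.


min=[-24.700,-19.300,-2.500] max=[-1.700,3.700,35.100] diag=49.717

A = translate([-13.2, -7.8, 6.5]) cylinder(h=19.6, r=2.5) → bbox [-15.7,-10.3,6.5] .. [-10.7,-5.3,26.1]
B = sphere(r=9) → bbox [-9,-9,-9] .. [9,9,9]
lo = A.lo+B.lo = [-15.7-9, -10.3-9, 6.5-9] = [-24.700,-19.300,-2.500]
hi = A.hi+B.hi = [-10.7+9, -5.3+9, 26.1+9] = [-1.700,3.700,35.100]
diag = √(23²+23²+37.6²) = √2471.76 = 49.717


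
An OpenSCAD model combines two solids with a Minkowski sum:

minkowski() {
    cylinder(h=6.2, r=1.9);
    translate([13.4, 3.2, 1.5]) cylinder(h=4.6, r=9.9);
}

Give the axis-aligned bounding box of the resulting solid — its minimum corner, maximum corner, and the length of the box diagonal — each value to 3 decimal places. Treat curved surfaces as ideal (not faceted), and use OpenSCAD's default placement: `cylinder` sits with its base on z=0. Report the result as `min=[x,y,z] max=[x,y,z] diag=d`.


min=[1.600,-8.600,1.500] max=[25.200,15.000,12.300] diag=35.079

A = translate([13.4, 3.2, 1.5]) cylinder(h=4.6, r=9.9) → bbox [3.5,-6.7,1.5] .. [23.3,13.1,6.1]
B = cylinder(h=6.2, r=1.9) → bbox [-1.9,-1.9,0] .. [1.9,1.9,6.2]
lo = A.lo+B.lo = [3.5-1.9, -6.7-1.9, 1.5+0] = [1.600,-8.600,1.500]
hi = A.hi+B.hi = [23.3+1.9, 13.1+1.9, 6.1+6.2] = [25.200,15.000,12.300]
diag = √(23.6²+23.6²+10.8²) = √1230.56 = 35.079


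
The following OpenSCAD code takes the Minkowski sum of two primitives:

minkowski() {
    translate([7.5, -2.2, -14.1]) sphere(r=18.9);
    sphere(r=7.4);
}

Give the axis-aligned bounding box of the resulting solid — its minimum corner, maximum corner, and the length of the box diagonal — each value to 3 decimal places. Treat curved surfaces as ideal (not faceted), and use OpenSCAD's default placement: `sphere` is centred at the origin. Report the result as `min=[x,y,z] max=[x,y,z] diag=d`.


min=[-18.800,-28.500,-40.400] max=[33.800,24.100,12.200] diag=91.106

A = translate([7.5, -2.2, -14.1]) sphere(r=18.9) → bbox [-11.4,-21.1,-33] .. [26.4,16.7,4.8]
B = sphere(r=7.4) → bbox [-7.4,-7.4,-7.4] .. [7.4,7.4,7.4]
lo = A.lo+B.lo = [-11.4-7.4, -21.1-7.4, -33-7.4] = [-18.800,-28.500,-40.400]
hi = A.hi+B.hi = [26.4+7.4, 16.7+7.4, 4.8+7.4] = [33.800,24.100,12.200]
diag = √(52.6²+52.6²+52.6²) = √8300.28 = 91.106


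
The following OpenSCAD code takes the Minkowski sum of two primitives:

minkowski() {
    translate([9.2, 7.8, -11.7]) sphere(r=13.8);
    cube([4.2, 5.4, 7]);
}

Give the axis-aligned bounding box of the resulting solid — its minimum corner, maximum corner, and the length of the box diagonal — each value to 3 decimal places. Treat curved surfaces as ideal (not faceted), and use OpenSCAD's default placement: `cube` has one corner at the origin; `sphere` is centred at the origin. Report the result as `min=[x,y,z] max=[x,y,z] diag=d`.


A = translate([9.2, 7.8, -11.7]) sphere(r=13.8) → bbox [-4.6,-6,-25.5] .. [23,21.6,2.1]
B = cube([4.2, 5.4, 7]) → bbox [0,0,0] .. [4.2,5.4,7]
lo = A.lo+B.lo = [-4.6+0, -6+0, -25.5+0] = [-4.600,-6.000,-25.500]
hi = A.hi+B.hi = [23+4.2, 21.6+5.4, 2.1+7] = [27.200,27.000,9.100]
diag = √(31.8²+33²+34.6²) = √3297.4 = 57.423

min=[-4.600,-6.000,-25.500] max=[27.200,27.000,9.100] diag=57.423


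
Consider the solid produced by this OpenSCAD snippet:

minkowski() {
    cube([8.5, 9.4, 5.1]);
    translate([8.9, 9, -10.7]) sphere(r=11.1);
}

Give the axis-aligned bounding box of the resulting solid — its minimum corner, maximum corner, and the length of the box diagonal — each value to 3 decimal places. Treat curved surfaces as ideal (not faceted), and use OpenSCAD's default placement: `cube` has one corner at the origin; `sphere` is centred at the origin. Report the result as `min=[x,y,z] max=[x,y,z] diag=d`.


min=[-2.200,-2.100,-21.800] max=[28.500,29.500,5.500] diag=51.830

A = translate([8.9, 9, -10.7]) sphere(r=11.1) → bbox [-2.2,-2.1,-21.8] .. [20,20.1,0.4]
B = cube([8.5, 9.4, 5.1]) → bbox [0,0,0] .. [8.5,9.4,5.1]
lo = A.lo+B.lo = [-2.2+0, -2.1+0, -21.8+0] = [-2.200,-2.100,-21.800]
hi = A.hi+B.hi = [20+8.5, 20.1+9.4, 0.4+5.1] = [28.500,29.500,5.500]
diag = √(30.7²+31.6²+27.3²) = √2686.34 = 51.830


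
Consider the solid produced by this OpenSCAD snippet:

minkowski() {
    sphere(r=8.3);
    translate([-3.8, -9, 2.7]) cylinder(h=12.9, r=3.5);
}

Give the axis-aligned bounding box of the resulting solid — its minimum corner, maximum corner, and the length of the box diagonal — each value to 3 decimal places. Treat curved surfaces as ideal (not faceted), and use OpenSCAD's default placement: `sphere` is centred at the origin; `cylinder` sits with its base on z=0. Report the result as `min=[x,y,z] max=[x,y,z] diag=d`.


A = translate([-3.8, -9, 2.7]) cylinder(h=12.9, r=3.5) → bbox [-7.3,-12.5,2.7] .. [-0.3,-5.5,15.6]
B = sphere(r=8.3) → bbox [-8.3,-8.3,-8.3] .. [8.3,8.3,8.3]
lo = A.lo+B.lo = [-7.3-8.3, -12.5-8.3, 2.7-8.3] = [-15.600,-20.800,-5.600]
hi = A.hi+B.hi = [-0.3+8.3, -5.5+8.3, 15.6+8.3] = [8.000,2.800,23.900]
diag = √(23.6²+23.6²+29.5²) = √1984.17 = 44.544

min=[-15.600,-20.800,-5.600] max=[8.000,2.800,23.900] diag=44.544


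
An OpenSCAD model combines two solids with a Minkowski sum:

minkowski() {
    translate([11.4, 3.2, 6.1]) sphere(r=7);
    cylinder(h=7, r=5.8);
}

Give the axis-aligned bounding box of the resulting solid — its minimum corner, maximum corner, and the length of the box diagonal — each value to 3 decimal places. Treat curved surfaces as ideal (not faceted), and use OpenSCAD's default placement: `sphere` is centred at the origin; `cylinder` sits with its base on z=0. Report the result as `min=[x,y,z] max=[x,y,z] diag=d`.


A = translate([11.4, 3.2, 6.1]) sphere(r=7) → bbox [4.4,-3.8,-0.9] .. [18.4,10.2,13.1]
B = cylinder(h=7, r=5.8) → bbox [-5.8,-5.8,0] .. [5.8,5.8,7]
lo = A.lo+B.lo = [4.4-5.8, -3.8-5.8, -0.9+0] = [-1.400,-9.600,-0.900]
hi = A.hi+B.hi = [18.4+5.8, 10.2+5.8, 13.1+7] = [24.200,16.000,20.100]
diag = √(25.6²+25.6²+21²) = √1751.72 = 41.854

min=[-1.400,-9.600,-0.900] max=[24.200,16.000,20.100] diag=41.854


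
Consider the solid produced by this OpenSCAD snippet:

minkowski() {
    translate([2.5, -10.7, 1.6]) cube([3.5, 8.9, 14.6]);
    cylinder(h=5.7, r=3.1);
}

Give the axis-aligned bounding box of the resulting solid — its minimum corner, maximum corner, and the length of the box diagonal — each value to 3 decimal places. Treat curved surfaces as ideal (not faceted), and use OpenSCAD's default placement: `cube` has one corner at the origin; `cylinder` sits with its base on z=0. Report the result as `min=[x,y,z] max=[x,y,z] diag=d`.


A = translate([2.5, -10.7, 1.6]) cube([3.5, 8.9, 14.6]) → bbox [2.5,-10.7,1.6] .. [6,-1.8,16.2]
B = cylinder(h=5.7, r=3.1) → bbox [-3.1,-3.1,0] .. [3.1,3.1,5.7]
lo = A.lo+B.lo = [2.5-3.1, -10.7-3.1, 1.6+0] = [-0.600,-13.800,1.600]
hi = A.hi+B.hi = [6+3.1, -1.8+3.1, 16.2+5.7] = [9.100,1.300,21.900]
diag = √(9.7²+15.1²+20.3²) = √734.19 = 27.096

min=[-0.600,-13.800,1.600] max=[9.100,1.300,21.900] diag=27.096


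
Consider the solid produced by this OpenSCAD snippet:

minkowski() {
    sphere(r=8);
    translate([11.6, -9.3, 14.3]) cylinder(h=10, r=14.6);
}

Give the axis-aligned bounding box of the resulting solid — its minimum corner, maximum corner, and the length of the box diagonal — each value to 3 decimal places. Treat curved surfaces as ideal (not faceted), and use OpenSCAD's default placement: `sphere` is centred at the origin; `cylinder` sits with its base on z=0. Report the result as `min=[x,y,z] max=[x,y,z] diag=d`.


A = translate([11.6, -9.3, 14.3]) cylinder(h=10, r=14.6) → bbox [-3,-23.9,14.3] .. [26.2,5.3,24.3]
B = sphere(r=8) → bbox [-8,-8,-8] .. [8,8,8]
lo = A.lo+B.lo = [-3-8, -23.9-8, 14.3-8] = [-11.000,-31.900,6.300]
hi = A.hi+B.hi = [26.2+8, 5.3+8, 24.3+8] = [34.200,13.300,32.300]
diag = √(45.2²+45.2²+26²) = √4762.08 = 69.008

min=[-11.000,-31.900,6.300] max=[34.200,13.300,32.300] diag=69.008


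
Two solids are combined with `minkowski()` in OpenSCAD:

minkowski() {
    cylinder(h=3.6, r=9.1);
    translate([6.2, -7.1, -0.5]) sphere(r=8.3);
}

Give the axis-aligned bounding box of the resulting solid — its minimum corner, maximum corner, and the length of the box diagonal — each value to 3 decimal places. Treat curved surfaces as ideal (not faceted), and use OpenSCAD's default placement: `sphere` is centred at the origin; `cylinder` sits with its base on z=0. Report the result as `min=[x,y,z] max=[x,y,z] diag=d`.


A = translate([6.2, -7.1, -0.5]) sphere(r=8.3) → bbox [-2.1,-15.4,-8.8] .. [14.5,1.2,7.8]
B = cylinder(h=3.6, r=9.1) → bbox [-9.1,-9.1,0] .. [9.1,9.1,3.6]
lo = A.lo+B.lo = [-2.1-9.1, -15.4-9.1, -8.8+0] = [-11.200,-24.500,-8.800]
hi = A.hi+B.hi = [14.5+9.1, 1.2+9.1, 7.8+3.6] = [23.600,10.300,11.400]
diag = √(34.8²+34.8²+20.2²) = √2830.12 = 53.199

min=[-11.200,-24.500,-8.800] max=[23.600,10.300,11.400] diag=53.199


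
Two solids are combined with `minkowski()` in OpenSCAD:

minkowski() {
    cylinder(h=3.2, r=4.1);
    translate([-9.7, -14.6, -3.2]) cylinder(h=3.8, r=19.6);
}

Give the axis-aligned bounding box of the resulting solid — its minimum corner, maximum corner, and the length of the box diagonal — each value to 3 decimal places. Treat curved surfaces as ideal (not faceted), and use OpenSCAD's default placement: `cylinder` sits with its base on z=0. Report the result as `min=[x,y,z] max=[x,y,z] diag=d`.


A = translate([-9.7, -14.6, -3.2]) cylinder(h=3.8, r=19.6) → bbox [-29.3,-34.2,-3.2] .. [9.9,5,0.6]
B = cylinder(h=3.2, r=4.1) → bbox [-4.1,-4.1,0] .. [4.1,4.1,3.2]
lo = A.lo+B.lo = [-29.3-4.1, -34.2-4.1, -3.2+0] = [-33.400,-38.300,-3.200]
hi = A.hi+B.hi = [9.9+4.1, 5+4.1, 0.6+3.2] = [14.000,9.100,3.800]
diag = √(47.4²+47.4²+7²) = √4542.52 = 67.398

min=[-33.400,-38.300,-3.200] max=[14.000,9.100,3.800] diag=67.398


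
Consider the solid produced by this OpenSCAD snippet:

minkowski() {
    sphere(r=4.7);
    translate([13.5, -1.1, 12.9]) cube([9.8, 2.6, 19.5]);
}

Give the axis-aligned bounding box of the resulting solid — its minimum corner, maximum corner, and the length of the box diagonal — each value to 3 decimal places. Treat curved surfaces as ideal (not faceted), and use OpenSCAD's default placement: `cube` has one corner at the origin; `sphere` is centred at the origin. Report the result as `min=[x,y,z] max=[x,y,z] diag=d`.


A = translate([13.5, -1.1, 12.9]) cube([9.8, 2.6, 19.5]) → bbox [13.5,-1.1,12.9] .. [23.3,1.5,32.4]
B = sphere(r=4.7) → bbox [-4.7,-4.7,-4.7] .. [4.7,4.7,4.7]
lo = A.lo+B.lo = [13.5-4.7, -1.1-4.7, 12.9-4.7] = [8.800,-5.800,8.200]
hi = A.hi+B.hi = [23.3+4.7, 1.5+4.7, 32.4+4.7] = [28.000,6.200,37.100]
diag = √(19.2²+12²+28.9²) = √1347.85 = 36.713

min=[8.800,-5.800,8.200] max=[28.000,6.200,37.100] diag=36.713


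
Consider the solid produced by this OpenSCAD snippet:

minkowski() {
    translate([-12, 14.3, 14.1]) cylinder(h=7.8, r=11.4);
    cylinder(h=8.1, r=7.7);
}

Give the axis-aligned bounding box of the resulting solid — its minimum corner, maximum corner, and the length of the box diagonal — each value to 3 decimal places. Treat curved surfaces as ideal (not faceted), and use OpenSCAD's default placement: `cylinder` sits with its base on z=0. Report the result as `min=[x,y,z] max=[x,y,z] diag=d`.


A = translate([-12, 14.3, 14.1]) cylinder(h=7.8, r=11.4) → bbox [-23.4,2.9,14.1] .. [-0.6,25.7,21.9]
B = cylinder(h=8.1, r=7.7) → bbox [-7.7,-7.7,0] .. [7.7,7.7,8.1]
lo = A.lo+B.lo = [-23.4-7.7, 2.9-7.7, 14.1+0] = [-31.100,-4.800,14.100]
hi = A.hi+B.hi = [-0.6+7.7, 25.7+7.7, 21.9+8.1] = [7.100,33.400,30.000]
diag = √(38.2²+38.2²+15.9²) = √3171.29 = 56.314

min=[-31.100,-4.800,14.100] max=[7.100,33.400,30.000] diag=56.314


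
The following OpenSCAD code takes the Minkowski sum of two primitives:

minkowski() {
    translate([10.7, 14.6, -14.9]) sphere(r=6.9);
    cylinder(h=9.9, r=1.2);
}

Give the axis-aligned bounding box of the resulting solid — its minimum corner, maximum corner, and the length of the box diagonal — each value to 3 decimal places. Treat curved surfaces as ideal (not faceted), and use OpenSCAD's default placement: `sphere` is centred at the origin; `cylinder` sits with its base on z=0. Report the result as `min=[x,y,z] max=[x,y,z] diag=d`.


A = translate([10.7, 14.6, -14.9]) sphere(r=6.9) → bbox [3.8,7.7,-21.8] .. [17.6,21.5,-8]
B = cylinder(h=9.9, r=1.2) → bbox [-1.2,-1.2,0] .. [1.2,1.2,9.9]
lo = A.lo+B.lo = [3.8-1.2, 7.7-1.2, -21.8+0] = [2.600,6.500,-21.800]
hi = A.hi+B.hi = [17.6+1.2, 21.5+1.2, -8+9.9] = [18.800,22.700,1.900]
diag = √(16.2²+16.2²+23.7²) = √1086.57 = 32.963

min=[2.600,6.500,-21.800] max=[18.800,22.700,1.900] diag=32.963


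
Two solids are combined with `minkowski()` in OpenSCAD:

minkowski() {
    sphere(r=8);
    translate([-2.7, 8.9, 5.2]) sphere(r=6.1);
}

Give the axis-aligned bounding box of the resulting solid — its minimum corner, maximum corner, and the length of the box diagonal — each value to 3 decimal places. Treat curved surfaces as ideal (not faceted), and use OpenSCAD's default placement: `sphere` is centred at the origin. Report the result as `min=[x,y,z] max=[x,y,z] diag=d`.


min=[-16.800,-5.200,-8.900] max=[11.400,23.000,19.300] diag=48.844

A = translate([-2.7, 8.9, 5.2]) sphere(r=6.1) → bbox [-8.8,2.8,-0.9] .. [3.4,15,11.3]
B = sphere(r=8) → bbox [-8,-8,-8] .. [8,8,8]
lo = A.lo+B.lo = [-8.8-8, 2.8-8, -0.9-8] = [-16.800,-5.200,-8.900]
hi = A.hi+B.hi = [3.4+8, 15+8, 11.3+8] = [11.400,23.000,19.300]
diag = √(28.2²+28.2²+28.2²) = √2385.72 = 48.844


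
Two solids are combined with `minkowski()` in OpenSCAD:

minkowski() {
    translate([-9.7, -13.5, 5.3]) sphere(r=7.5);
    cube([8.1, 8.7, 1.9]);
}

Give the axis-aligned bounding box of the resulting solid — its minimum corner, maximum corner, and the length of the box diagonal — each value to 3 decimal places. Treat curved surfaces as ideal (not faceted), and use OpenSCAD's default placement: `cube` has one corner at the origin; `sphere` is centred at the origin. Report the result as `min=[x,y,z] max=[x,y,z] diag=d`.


min=[-17.200,-21.000,-2.200] max=[5.900,2.700,14.700] diag=37.161

A = translate([-9.7, -13.5, 5.3]) sphere(r=7.5) → bbox [-17.2,-21,-2.2] .. [-2.2,-6,12.8]
B = cube([8.1, 8.7, 1.9]) → bbox [0,0,0] .. [8.1,8.7,1.9]
lo = A.lo+B.lo = [-17.2+0, -21+0, -2.2+0] = [-17.200,-21.000,-2.200]
hi = A.hi+B.hi = [-2.2+8.1, -6+8.7, 12.8+1.9] = [5.900,2.700,14.700]
diag = √(23.1²+23.7²+16.9²) = √1380.91 = 37.161


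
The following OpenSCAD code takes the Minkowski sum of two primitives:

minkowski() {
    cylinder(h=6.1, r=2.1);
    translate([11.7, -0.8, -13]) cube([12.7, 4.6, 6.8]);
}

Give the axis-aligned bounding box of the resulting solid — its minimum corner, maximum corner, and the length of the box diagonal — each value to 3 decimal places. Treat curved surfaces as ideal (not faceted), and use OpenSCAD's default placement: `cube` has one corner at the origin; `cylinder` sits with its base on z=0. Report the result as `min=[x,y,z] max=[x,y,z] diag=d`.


min=[9.600,-2.900,-13.000] max=[26.500,5.900,-0.100] diag=23.010

A = translate([11.7, -0.8, -13]) cube([12.7, 4.6, 6.8]) → bbox [11.7,-0.8,-13] .. [24.4,3.8,-6.2]
B = cylinder(h=6.1, r=2.1) → bbox [-2.1,-2.1,0] .. [2.1,2.1,6.1]
lo = A.lo+B.lo = [11.7-2.1, -0.8-2.1, -13+0] = [9.600,-2.900,-13.000]
hi = A.hi+B.hi = [24.4+2.1, 3.8+2.1, -6.2+6.1] = [26.500,5.900,-0.100]
diag = √(16.9²+8.8²+12.9²) = √529.46 = 23.010


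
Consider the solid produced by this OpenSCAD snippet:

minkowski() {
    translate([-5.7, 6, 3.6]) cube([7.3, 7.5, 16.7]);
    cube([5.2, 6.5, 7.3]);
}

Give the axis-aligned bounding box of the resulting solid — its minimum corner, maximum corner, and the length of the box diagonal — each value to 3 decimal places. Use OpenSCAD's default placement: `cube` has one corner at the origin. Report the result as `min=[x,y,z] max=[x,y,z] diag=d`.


min=[-5.700,6.000,3.600] max=[6.800,20.000,27.600] diag=30.467

A = translate([-5.7, 6, 3.6]) cube([7.3, 7.5, 16.7]) → bbox [-5.7,6,3.6] .. [1.6,13.5,20.3]
B = cube([5.2, 6.5, 7.3]) → bbox [0,0,0] .. [5.2,6.5,7.3]
lo = A.lo+B.lo = [-5.7+0, 6+0, 3.6+0] = [-5.700,6.000,3.600]
hi = A.hi+B.hi = [1.6+5.2, 13.5+6.5, 20.3+7.3] = [6.800,20.000,27.600]
diag = √(12.5²+14²+24²) = √928.25 = 30.467


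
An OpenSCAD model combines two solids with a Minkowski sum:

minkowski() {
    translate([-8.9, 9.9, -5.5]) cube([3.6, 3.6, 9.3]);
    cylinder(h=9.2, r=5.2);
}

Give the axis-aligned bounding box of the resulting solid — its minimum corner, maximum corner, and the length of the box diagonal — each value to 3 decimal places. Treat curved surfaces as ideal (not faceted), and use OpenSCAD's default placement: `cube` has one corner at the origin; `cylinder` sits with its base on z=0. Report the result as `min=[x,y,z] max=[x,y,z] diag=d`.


A = translate([-8.9, 9.9, -5.5]) cube([3.6, 3.6, 9.3]) → bbox [-8.9,9.9,-5.5] .. [-5.3,13.5,3.8]
B = cylinder(h=9.2, r=5.2) → bbox [-5.2,-5.2,0] .. [5.2,5.2,9.2]
lo = A.lo+B.lo = [-8.9-5.2, 9.9-5.2, -5.5+0] = [-14.100,4.700,-5.500]
hi = A.hi+B.hi = [-5.3+5.2, 13.5+5.2, 3.8+9.2] = [-0.100,18.700,13.000]
diag = √(14²+14²+18.5²) = √734.25 = 27.097

min=[-14.100,4.700,-5.500] max=[-0.100,18.700,13.000] diag=27.097


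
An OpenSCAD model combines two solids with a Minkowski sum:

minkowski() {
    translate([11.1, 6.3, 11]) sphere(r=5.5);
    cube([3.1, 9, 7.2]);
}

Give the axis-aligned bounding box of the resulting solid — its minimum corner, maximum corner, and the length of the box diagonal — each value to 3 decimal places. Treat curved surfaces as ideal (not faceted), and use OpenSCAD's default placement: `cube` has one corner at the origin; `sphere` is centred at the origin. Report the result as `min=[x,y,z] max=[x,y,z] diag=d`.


min=[5.600,0.800,5.500] max=[19.700,20.800,23.700] diag=30.497

A = translate([11.1, 6.3, 11]) sphere(r=5.5) → bbox [5.6,0.8,5.5] .. [16.6,11.8,16.5]
B = cube([3.1, 9, 7.2]) → bbox [0,0,0] .. [3.1,9,7.2]
lo = A.lo+B.lo = [5.6+0, 0.8+0, 5.5+0] = [5.600,0.800,5.500]
hi = A.hi+B.hi = [16.6+3.1, 11.8+9, 16.5+7.2] = [19.700,20.800,23.700]
diag = √(14.1²+20²+18.2²) = √930.05 = 30.497
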